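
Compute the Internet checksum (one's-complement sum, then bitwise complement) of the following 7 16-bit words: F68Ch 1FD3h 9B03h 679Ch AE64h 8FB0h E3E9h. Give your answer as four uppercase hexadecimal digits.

One's-complement addition (fold any carry out of bit 15 back into bit 0):
  0xF68C + 0x1FD3 = 0x1165F → wrap carry → 0x1660
  0x1660 + 0x9B03 = 0x0B163
  0xB163 + 0x679C = 0x118FF → wrap carry → 0x1900
  0x1900 + 0xAE64 = 0x0C764
  0xC764 + 0x8FB0 = 0x15714 → wrap carry → 0x5715
  0x5715 + 0xE3E9 = 0x13AFE → wrap carry → 0x3AFF
One's-complement sum = 0x3AFF.
Checksum = ~0x3AFF & 0xFFFF = 0xC500.

C500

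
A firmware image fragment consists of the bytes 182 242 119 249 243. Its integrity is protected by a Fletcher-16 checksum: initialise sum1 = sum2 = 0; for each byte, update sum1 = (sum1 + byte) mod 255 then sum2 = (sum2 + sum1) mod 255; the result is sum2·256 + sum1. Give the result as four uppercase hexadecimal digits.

AB0F

Running sums (mod 255):
  after byte 0 (182): sum1=182, sum2=182
  after byte 1 (242): sum1=169, sum2=96
  after byte 2 (119): sum1=33, sum2=129
  after byte 3 (249): sum1=27, sum2=156
  after byte 4 (243): sum1=15, sum2=171
Checksum = sum2·256 + sum1 = 171·256 + 15 = 43791 = 0xAB0F.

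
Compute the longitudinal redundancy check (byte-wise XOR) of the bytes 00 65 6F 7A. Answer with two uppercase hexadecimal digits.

70

XOR the bytes together:
  start with 0x00
  0x00 ⊕ 0x65 = 0x65
  0x65 ⊕ 0x6F = 0x0A
  0x0A ⊕ 0x7A = 0x70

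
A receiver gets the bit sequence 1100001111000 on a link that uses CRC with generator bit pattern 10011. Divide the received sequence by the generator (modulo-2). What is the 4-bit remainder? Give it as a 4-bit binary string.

Modulo-2 division of 1100001111000 by 10011:
  pos 0: 11000 XOR 10011 = 01011
  pos 1: 10110 XOR 10011 = 00101
  pos 3: 10111 XOR 10011 = 00100
  pos 5: 10011 XOR 10011 = 00000
Remainder = 0000 (zero — the frame passes the CRC check).

0000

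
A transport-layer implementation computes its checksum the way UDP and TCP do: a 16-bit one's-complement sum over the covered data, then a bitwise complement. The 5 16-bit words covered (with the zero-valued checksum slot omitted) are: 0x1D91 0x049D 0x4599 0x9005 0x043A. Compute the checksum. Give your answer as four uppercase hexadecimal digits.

03F9

One's-complement addition (fold any carry out of bit 15 back into bit 0):
  0x1D91 + 0x049D = 0x0222E
  0x222E + 0x4599 = 0x067C7
  0x67C7 + 0x9005 = 0x0F7CC
  0xF7CC + 0x043A = 0x0FC06
One's-complement sum = 0xFC06.
Checksum = ~0xFC06 & 0xFFFF = 0x03F9.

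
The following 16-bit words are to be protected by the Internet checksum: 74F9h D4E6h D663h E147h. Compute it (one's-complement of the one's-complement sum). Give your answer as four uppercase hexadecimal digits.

One's-complement addition (fold any carry out of bit 15 back into bit 0):
  0x74F9 + 0xD4E6 = 0x149DF → wrap carry → 0x49E0
  0x49E0 + 0xD663 = 0x12043 → wrap carry → 0x2044
  0x2044 + 0xE147 = 0x1018B → wrap carry → 0x018C
One's-complement sum = 0x018C.
Checksum = ~0x018C & 0xFFFF = 0xFE73.

FE73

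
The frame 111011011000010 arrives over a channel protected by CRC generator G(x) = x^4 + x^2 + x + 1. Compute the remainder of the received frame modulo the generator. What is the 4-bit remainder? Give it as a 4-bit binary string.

Modulo-2 division of 111011011000010 by 10111:
  pos 0: 11101 XOR 10111 = 01010
  pos 1: 10101 XOR 10111 = 00010
  pos 4: 10011 XOR 10111 = 00100
  pos 6: 10000 XOR 10111 = 00111
  pos 8: 11100 XOR 10111 = 01011
  pos 9: 10111 XOR 10111 = 00000
Remainder = 0000 (zero — the frame passes the CRC check).

0000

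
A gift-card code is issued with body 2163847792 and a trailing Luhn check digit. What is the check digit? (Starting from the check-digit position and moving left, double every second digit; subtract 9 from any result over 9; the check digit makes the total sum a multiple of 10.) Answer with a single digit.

3

Partial digits right→left: 2 9 7 7 4 8 3 6 1 2
Double every second digit counting from the check-digit position (so the 1st, 3rd, 5th, ... of the partial from the right).
  doubled (with −9 where >9): 4 5 8 6 2 → sum 25
  kept as-is: 9 7 8 6 2 → sum 32
Total = 25 + 32 = 57.
Check digit = (10 − (57 mod 10)) mod 10 = 3.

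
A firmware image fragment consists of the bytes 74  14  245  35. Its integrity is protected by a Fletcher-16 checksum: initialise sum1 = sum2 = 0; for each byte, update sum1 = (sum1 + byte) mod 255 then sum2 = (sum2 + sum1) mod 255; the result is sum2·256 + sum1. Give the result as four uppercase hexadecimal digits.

Running sums (mod 255):
  after byte 0 (74): sum1=74, sum2=74
  after byte 1 (14): sum1=88, sum2=162
  after byte 2 (245): sum1=78, sum2=240
  after byte 3 (35): sum1=113, sum2=98
Checksum = sum2·256 + sum1 = 98·256 + 113 = 25201 = 0x6271.

6271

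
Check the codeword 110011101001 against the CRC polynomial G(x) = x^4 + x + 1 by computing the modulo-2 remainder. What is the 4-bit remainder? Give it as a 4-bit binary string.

Modulo-2 division of 110011101001 by 10011:
  pos 0: 11001 XOR 10011 = 01010
  pos 1: 10101 XOR 10011 = 00110
  pos 3: 11010 XOR 10011 = 01001
  pos 4: 10011 XOR 10011 = 00000
Remainder = 0001 (nonzero — an error is detected).

0001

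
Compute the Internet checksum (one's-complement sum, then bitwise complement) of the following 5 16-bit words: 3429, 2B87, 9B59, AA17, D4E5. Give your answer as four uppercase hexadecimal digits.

85F8

One's-complement addition (fold any carry out of bit 15 back into bit 0):
  0x3429 + 0x2B87 = 0x05FB0
  0x5FB0 + 0x9B59 = 0x0FB09
  0xFB09 + 0xAA17 = 0x1A520 → wrap carry → 0xA521
  0xA521 + 0xD4E5 = 0x17A06 → wrap carry → 0x7A07
One's-complement sum = 0x7A07.
Checksum = ~0x7A07 & 0xFFFF = 0x85F8.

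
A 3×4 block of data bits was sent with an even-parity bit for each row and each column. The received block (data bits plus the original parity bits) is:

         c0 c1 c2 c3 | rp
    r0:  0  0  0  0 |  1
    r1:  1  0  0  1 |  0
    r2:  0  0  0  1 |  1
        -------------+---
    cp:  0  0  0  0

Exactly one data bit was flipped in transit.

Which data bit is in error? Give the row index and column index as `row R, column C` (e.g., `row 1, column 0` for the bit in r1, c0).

Recompute each row's even parity and compare to rp:
  r0: data parity 0, sent rp 1 → mismatch
  r1: data parity 0, sent rp 0 → ok
  r2: data parity 1, sent rp 1 → ok
Recompute each column's even parity and compare to cp:
  c0: data parity 1, sent cp 0 → mismatch
  c1: data parity 0, sent cp 0 → ok
  c2: data parity 0, sent cp 0 → ok
  c3: data parity 0, sent cp 0 → ok
Exactly one row (r0) and one column (c0) fail → the flipped bit is at their intersection.

row 0, column 0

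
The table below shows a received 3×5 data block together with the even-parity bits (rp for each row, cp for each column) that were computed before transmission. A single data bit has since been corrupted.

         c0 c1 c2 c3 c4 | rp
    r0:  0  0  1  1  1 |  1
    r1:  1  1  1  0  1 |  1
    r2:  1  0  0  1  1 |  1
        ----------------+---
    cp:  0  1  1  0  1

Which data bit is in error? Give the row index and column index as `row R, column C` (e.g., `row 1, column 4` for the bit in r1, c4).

Recompute each row's even parity and compare to rp:
  r0: data parity 1, sent rp 1 → ok
  r1: data parity 0, sent rp 1 → mismatch
  r2: data parity 1, sent rp 1 → ok
Recompute each column's even parity and compare to cp:
  c0: data parity 0, sent cp 0 → ok
  c1: data parity 1, sent cp 1 → ok
  c2: data parity 0, sent cp 1 → mismatch
  c3: data parity 0, sent cp 0 → ok
  c4: data parity 1, sent cp 1 → ok
Exactly one row (r1) and one column (c2) fail → the flipped bit is at their intersection.

row 1, column 2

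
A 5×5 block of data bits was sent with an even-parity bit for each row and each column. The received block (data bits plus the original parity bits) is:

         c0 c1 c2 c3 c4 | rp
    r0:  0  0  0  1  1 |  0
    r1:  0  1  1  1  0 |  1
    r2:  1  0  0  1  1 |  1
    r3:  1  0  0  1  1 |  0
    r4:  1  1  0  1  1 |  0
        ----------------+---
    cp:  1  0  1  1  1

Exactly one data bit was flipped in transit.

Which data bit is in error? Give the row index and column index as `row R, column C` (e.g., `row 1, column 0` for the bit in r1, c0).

Recompute each row's even parity and compare to rp:
  r0: data parity 0, sent rp 0 → ok
  r1: data parity 1, sent rp 1 → ok
  r2: data parity 1, sent rp 1 → ok
  r3: data parity 1, sent rp 0 → mismatch
  r4: data parity 0, sent rp 0 → ok
Recompute each column's even parity and compare to cp:
  c0: data parity 1, sent cp 1 → ok
  c1: data parity 0, sent cp 0 → ok
  c2: data parity 1, sent cp 1 → ok
  c3: data parity 1, sent cp 1 → ok
  c4: data parity 0, sent cp 1 → mismatch
Exactly one row (r3) and one column (c4) fail → the flipped bit is at their intersection.

row 3, column 4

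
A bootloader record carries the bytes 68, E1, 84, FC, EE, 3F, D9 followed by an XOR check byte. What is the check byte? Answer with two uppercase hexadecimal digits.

F9

XOR the bytes together:
  start with 0x68
  0x68 ⊕ 0xE1 = 0x89
  0x89 ⊕ 0x84 = 0x0D
  0x0D ⊕ 0xFC = 0xF1
  0xF1 ⊕ 0xEE = 0x1F
  0x1F ⊕ 0x3F = 0x20
  0x20 ⊕ 0xD9 = 0xF9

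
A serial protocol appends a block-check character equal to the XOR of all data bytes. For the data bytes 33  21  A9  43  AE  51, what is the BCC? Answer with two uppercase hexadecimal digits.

07

XOR the bytes together:
  start with 0x33
  0x33 ⊕ 0x21 = 0x12
  0x12 ⊕ 0xA9 = 0xBB
  0xBB ⊕ 0x43 = 0xF8
  0xF8 ⊕ 0xAE = 0x56
  0x56 ⊕ 0x51 = 0x07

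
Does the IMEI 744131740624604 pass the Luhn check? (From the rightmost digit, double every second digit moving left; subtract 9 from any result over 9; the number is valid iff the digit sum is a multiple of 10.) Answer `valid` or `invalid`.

invalid

From the right, keep odd positions and double even positions (subtract 9 from any doubled value over 9):
  doubled (positions 2,4,...): 0 8 3 8 2 2 8 → sum 31
  kept (positions 1,3,...): 4 6 2 0 7 3 4 7 → sum 33
Total = 64.
64 mod 10 = 4, so the number is invalid.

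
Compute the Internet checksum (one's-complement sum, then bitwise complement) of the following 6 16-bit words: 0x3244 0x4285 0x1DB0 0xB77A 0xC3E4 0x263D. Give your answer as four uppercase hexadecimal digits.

CBE9

One's-complement addition (fold any carry out of bit 15 back into bit 0):
  0x3244 + 0x4285 = 0x074C9
  0x74C9 + 0x1DB0 = 0x09279
  0x9279 + 0xB77A = 0x149F3 → wrap carry → 0x49F4
  0x49F4 + 0xC3E4 = 0x10DD8 → wrap carry → 0x0DD9
  0x0DD9 + 0x263D = 0x03416
One's-complement sum = 0x3416.
Checksum = ~0x3416 & 0xFFFF = 0xCBE9.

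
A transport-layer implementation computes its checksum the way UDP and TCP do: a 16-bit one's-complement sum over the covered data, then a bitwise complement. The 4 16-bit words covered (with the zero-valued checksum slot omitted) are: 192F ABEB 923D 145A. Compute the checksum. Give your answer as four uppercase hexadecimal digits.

One's-complement addition (fold any carry out of bit 15 back into bit 0):
  0x192F + 0xABEB = 0x0C51A
  0xC51A + 0x923D = 0x15757 → wrap carry → 0x5758
  0x5758 + 0x145A = 0x06BB2
One's-complement sum = 0x6BB2.
Checksum = ~0x6BB2 & 0xFFFF = 0x944D.

944D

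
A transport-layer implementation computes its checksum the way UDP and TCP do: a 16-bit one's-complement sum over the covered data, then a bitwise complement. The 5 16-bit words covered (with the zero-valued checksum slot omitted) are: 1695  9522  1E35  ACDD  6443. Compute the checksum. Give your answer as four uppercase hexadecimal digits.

24F2

One's-complement addition (fold any carry out of bit 15 back into bit 0):
  0x1695 + 0x9522 = 0x0ABB7
  0xABB7 + 0x1E35 = 0x0C9EC
  0xC9EC + 0xACDD = 0x176C9 → wrap carry → 0x76CA
  0x76CA + 0x6443 = 0x0DB0D
One's-complement sum = 0xDB0D.
Checksum = ~0xDB0D & 0xFFFF = 0x24F2.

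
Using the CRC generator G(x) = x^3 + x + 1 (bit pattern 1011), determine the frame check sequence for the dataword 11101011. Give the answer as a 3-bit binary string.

Append 3 zeros: 11101011000. Divide by 1011 (XOR where the leading bit is 1):
  pos 0: 1110 XOR 1011 = 0101
  pos 1: 1011 XOR 1011 = 0000
  pos 6: 1100 XOR 1011 = 0111
  pos 7: 1110 XOR 1011 = 0101
Remainder (last 3 bits) = 101. This is the CRC / FCS.

101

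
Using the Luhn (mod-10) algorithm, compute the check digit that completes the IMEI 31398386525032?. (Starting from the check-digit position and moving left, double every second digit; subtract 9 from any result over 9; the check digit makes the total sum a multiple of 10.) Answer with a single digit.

Partial digits right→left: 2 3 0 5 2 5 6 8 3 8 9 3 1 3
Double every second digit counting from the check-digit position (so the 1st, 3rd, 5th, ... of the partial from the right).
  doubled (with −9 where >9): 4 0 4 3 6 9 2 → sum 28
  kept as-is: 3 5 5 8 8 3 3 → sum 35
Total = 28 + 35 = 63.
Check digit = (10 − (63 mod 10)) mod 10 = 7.

7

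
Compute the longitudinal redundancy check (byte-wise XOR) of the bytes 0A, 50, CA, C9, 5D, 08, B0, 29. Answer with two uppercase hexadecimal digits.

95

XOR the bytes together:
  start with 0x0A
  0x0A ⊕ 0x50 = 0x5A
  0x5A ⊕ 0xCA = 0x90
  0x90 ⊕ 0xC9 = 0x59
  0x59 ⊕ 0x5D = 0x04
  0x04 ⊕ 0x08 = 0x0C
  0x0C ⊕ 0xB0 = 0xBC
  0xBC ⊕ 0x29 = 0x95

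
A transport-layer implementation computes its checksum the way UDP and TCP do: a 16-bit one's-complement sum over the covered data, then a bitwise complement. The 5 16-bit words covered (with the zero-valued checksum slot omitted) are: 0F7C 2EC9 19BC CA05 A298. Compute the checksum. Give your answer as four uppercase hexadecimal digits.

One's-complement addition (fold any carry out of bit 15 back into bit 0):
  0x0F7C + 0x2EC9 = 0x03E45
  0x3E45 + 0x19BC = 0x05801
  0x5801 + 0xCA05 = 0x12206 → wrap carry → 0x2207
  0x2207 + 0xA298 = 0x0C49F
One's-complement sum = 0xC49F.
Checksum = ~0xC49F & 0xFFFF = 0x3B60.

3B60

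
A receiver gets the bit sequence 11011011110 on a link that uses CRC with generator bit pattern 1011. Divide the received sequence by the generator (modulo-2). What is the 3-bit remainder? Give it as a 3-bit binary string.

000

Modulo-2 division of 11011011110 by 1011:
  pos 0: 1101 XOR 1011 = 0110
  pos 1: 1101 XOR 1011 = 0110
  pos 2: 1100 XOR 1011 = 0111
  pos 3: 1111 XOR 1011 = 0100
  pos 4: 1001 XOR 1011 = 0010
  pos 6: 1011 XOR 1011 = 0000
Remainder = 000 (zero — the frame passes the CRC check).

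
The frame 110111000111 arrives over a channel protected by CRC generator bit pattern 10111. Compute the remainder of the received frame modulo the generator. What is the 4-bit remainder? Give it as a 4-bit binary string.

Modulo-2 division of 110111000111 by 10111:
  pos 0: 11011 XOR 10111 = 01100
  pos 1: 11001 XOR 10111 = 01110
  pos 2: 11100 XOR 10111 = 01011
  pos 3: 10110 XOR 10111 = 00001
  pos 7: 10111 XOR 10111 = 00000
Remainder = 0000 (zero — the frame passes the CRC check).

0000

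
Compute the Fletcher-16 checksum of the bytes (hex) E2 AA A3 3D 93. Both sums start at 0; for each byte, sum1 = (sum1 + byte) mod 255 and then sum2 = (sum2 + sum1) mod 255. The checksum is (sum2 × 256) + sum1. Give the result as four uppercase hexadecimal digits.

Running sums (mod 255):
  after byte 0 (E2): sum1=226, sum2=226
  after byte 1 (AA): sum1=141, sum2=112
  after byte 2 (A3): sum1=49, sum2=161
  after byte 3 (3D): sum1=110, sum2=16
  after byte 4 (93): sum1=2, sum2=18
Checksum = sum2·256 + sum1 = 18·256 + 2 = 4610 = 0x1202.

1202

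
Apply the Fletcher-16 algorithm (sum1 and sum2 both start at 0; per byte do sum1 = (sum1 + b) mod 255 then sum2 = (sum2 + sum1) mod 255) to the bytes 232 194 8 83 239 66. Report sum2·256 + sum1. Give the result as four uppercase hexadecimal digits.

7F39

Running sums (mod 255):
  after byte 0 (232): sum1=232, sum2=232
  after byte 1 (194): sum1=171, sum2=148
  after byte 2 (8): sum1=179, sum2=72
  after byte 3 (83): sum1=7, sum2=79
  after byte 4 (239): sum1=246, sum2=70
  after byte 5 (66): sum1=57, sum2=127
Checksum = sum2·256 + sum1 = 127·256 + 57 = 32569 = 0x7F39.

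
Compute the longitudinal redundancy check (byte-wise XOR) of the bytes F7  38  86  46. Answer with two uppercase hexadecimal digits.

0F

XOR the bytes together:
  start with 0xF7
  0xF7 ⊕ 0x38 = 0xCF
  0xCF ⊕ 0x86 = 0x49
  0x49 ⊕ 0x46 = 0x0F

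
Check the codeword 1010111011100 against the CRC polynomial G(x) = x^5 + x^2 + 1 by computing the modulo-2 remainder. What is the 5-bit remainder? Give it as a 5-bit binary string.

10000

Modulo-2 division of 1010111011100 by 100101:
  pos 0: 101011 XOR 100101 = 001110
  pos 2: 111010 XOR 100101 = 011111
  pos 3: 111111 XOR 100101 = 011010
  pos 4: 110101 XOR 100101 = 010000
  pos 5: 100001 XOR 100101 = 000100
Remainder = 10000 (nonzero — an error is detected).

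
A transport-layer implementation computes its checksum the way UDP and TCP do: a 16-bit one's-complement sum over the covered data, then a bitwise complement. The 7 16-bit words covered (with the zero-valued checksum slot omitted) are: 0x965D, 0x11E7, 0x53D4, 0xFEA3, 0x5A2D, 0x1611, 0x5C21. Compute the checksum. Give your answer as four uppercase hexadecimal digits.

One's-complement addition (fold any carry out of bit 15 back into bit 0):
  0x965D + 0x11E7 = 0x0A844
  0xA844 + 0x53D4 = 0x0FC18
  0xFC18 + 0xFEA3 = 0x1FABB → wrap carry → 0xFABC
  0xFABC + 0x5A2D = 0x154E9 → wrap carry → 0x54EA
  0x54EA + 0x1611 = 0x06AFB
  0x6AFB + 0x5C21 = 0x0C71C
One's-complement sum = 0xC71C.
Checksum = ~0xC71C & 0xFFFF = 0x38E3.

38E3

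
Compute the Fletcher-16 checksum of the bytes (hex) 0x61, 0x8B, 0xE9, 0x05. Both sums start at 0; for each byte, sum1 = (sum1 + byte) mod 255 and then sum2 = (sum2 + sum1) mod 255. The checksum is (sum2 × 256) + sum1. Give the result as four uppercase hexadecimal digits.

01DB

Running sums (mod 255):
  after byte 0 (0x61): sum1=97, sum2=97
  after byte 1 (0x8B): sum1=236, sum2=78
  after byte 2 (0xE9): sum1=214, sum2=37
  after byte 3 (0x05): sum1=219, sum2=1
Checksum = sum2·256 + sum1 = 1·256 + 219 = 475 = 0x01DB.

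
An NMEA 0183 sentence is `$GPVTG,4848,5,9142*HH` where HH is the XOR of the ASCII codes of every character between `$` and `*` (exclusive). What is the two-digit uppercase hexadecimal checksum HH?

45

XOR the ASCII codes of the payload characters:
  'G' = 0x47 → acc = 0x47
  'P' = 0x50 → acc = 0x17
  'V' = 0x56 → acc = 0x41
  'T' = 0x54 → acc = 0x15
  'G' = 0x47 → acc = 0x52
  ',' = 0x2C → acc = 0x7E
  '4' = 0x34 → acc = 0x4A
  '8' = 0x38 → acc = 0x72
  '4' = 0x34 → acc = 0x46
  '8' = 0x38 → acc = 0x7E
  ',' = 0x2C → acc = 0x52
  '5' = 0x35 → acc = 0x67
  ',' = 0x2C → acc = 0x4B
  '9' = 0x39 → acc = 0x72
  '1' = 0x31 → acc = 0x43
  '4' = 0x34 → acc = 0x77
  '2' = 0x32 → acc = 0x45
Checksum = 0x45.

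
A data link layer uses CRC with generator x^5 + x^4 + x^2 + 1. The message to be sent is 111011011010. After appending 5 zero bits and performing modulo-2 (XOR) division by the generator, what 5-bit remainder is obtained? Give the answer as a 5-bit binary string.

11011

Append 5 zeros: 11101101101000000. Divide by 110101 (XOR where the leading bit is 1):
  pos 0: 111011 XOR 110101 = 001110
  pos 2: 111001 XOR 110101 = 001100
  pos 4: 110010 XOR 110101 = 000111
  pos 7: 111100 XOR 110101 = 001001
  pos 9: 100100 XOR 110101 = 010001
  pos 10: 100010 XOR 110101 = 010111
  pos 11: 101110 XOR 110101 = 011011
Remainder (last 5 bits) = 11011. This is the CRC / FCS.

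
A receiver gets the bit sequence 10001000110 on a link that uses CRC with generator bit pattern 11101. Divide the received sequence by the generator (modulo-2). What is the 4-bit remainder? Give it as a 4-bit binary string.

0000

Modulo-2 division of 10001000110 by 11101:
  pos 0: 10001 XOR 11101 = 01100
  pos 1: 11000 XOR 11101 = 00101
  pos 3: 10100 XOR 11101 = 01001
  pos 4: 10011 XOR 11101 = 01110
  pos 5: 11101 XOR 11101 = 00000
Remainder = 0000 (zero — the frame passes the CRC check).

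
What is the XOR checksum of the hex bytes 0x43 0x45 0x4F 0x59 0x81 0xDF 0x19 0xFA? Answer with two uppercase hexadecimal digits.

XOR the bytes together:
  start with 0x43
  0x43 ⊕ 0x45 = 0x06
  0x06 ⊕ 0x4F = 0x49
  0x49 ⊕ 0x59 = 0x10
  0x10 ⊕ 0x81 = 0x91
  0x91 ⊕ 0xDF = 0x4E
  0x4E ⊕ 0x19 = 0x57
  0x57 ⊕ 0xFA = 0xAD

AD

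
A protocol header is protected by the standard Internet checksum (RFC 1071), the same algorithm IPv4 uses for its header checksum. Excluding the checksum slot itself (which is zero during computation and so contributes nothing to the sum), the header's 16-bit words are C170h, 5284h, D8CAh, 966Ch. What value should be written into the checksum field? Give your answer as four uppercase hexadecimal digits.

7CD3

One's-complement addition (fold any carry out of bit 15 back into bit 0):
  0xC170 + 0x5284 = 0x113F4 → wrap carry → 0x13F5
  0x13F5 + 0xD8CA = 0x0ECBF
  0xECBF + 0x966C = 0x1832B → wrap carry → 0x832C
One's-complement sum = 0x832C.
Checksum = ~0x832C & 0xFFFF = 0x7CD3.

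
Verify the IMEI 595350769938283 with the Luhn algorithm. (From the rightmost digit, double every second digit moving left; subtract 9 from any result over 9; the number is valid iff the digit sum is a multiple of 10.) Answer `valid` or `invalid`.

From the right, keep odd positions and double even positions (subtract 9 from any doubled value over 9):
  doubled (positions 2,4,...): 7 7 9 3 0 6 9 → sum 41
  kept (positions 1,3,...): 3 2 3 9 7 5 5 5 → sum 39
Total = 80.
80 mod 10 = 0, so the number is valid.

valid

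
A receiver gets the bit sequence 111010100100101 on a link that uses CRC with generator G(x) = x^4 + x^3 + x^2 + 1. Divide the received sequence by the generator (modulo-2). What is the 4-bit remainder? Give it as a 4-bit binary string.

Modulo-2 division of 111010100100101 by 11101:
  pos 0: 11101 XOR 11101 = 00000
  pos 6: 10010 XOR 11101 = 01111
  pos 7: 11110 XOR 11101 = 00011
  pos 10: 11101 XOR 11101 = 00000
Remainder = 0000 (zero — the frame passes the CRC check).

0000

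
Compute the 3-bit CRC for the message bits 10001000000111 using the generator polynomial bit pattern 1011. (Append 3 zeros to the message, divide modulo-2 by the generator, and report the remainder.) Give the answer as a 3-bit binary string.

001

Append 3 zeros: 10001000000111000. Divide by 1011 (XOR where the leading bit is 1):
  pos 0: 1000 XOR 1011 = 0011
  pos 2: 1110 XOR 1011 = 0101
  pos 3: 1010 XOR 1011 = 0001
  pos 6: 1000 XOR 1011 = 0011
  pos 8: 1101 XOR 1011 = 0110
  pos 9: 1101 XOR 1011 = 0110
  pos 10: 1101 XOR 1011 = 0110
  pos 11: 1100 XOR 1011 = 0111
  pos 12: 1110 XOR 1011 = 0101
  pos 13: 1010 XOR 1011 = 0001
Remainder (last 3 bits) = 001. This is the CRC / FCS.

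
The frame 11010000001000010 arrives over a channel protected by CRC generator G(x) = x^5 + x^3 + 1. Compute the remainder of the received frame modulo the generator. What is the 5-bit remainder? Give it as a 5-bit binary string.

Modulo-2 division of 11010000001000010 by 101001:
  pos 0: 110100 XOR 101001 = 011101
  pos 1: 111010 XOR 101001 = 010011
  pos 2: 100110 XOR 101001 = 001111
  pos 4: 111100 XOR 101001 = 010101
  pos 5: 101011 XOR 101001 = 000010
  pos 9: 100000 XOR 101001 = 001001
  pos 11: 100110 XOR 101001 = 001111
Remainder = 01111 (nonzero — an error is detected).

01111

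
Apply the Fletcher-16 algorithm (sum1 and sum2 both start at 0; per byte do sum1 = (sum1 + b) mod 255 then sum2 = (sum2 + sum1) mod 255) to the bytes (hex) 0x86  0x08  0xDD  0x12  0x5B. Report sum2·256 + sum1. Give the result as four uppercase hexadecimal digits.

Running sums (mod 255):
  after byte 0 (0x86): sum1=134, sum2=134
  after byte 1 (0x08): sum1=142, sum2=21
  after byte 2 (0xDD): sum1=108, sum2=129
  after byte 3 (0x12): sum1=126, sum2=0
  after byte 4 (0x5B): sum1=217, sum2=217
Checksum = sum2·256 + sum1 = 217·256 + 217 = 55769 = 0xD9D9.

D9D9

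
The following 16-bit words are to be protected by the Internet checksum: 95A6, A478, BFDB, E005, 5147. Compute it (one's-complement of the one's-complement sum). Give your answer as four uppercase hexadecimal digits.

D4B7

One's-complement addition (fold any carry out of bit 15 back into bit 0):
  0x95A6 + 0xA478 = 0x13A1E → wrap carry → 0x3A1F
  0x3A1F + 0xBFDB = 0x0F9FA
  0xF9FA + 0xE005 = 0x1D9FF → wrap carry → 0xDA00
  0xDA00 + 0x5147 = 0x12B47 → wrap carry → 0x2B48
One's-complement sum = 0x2B48.
Checksum = ~0x2B48 & 0xFFFF = 0xD4B7.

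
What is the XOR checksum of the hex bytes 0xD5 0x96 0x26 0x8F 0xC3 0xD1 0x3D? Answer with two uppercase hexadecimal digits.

XOR the bytes together:
  start with 0xD5
  0xD5 ⊕ 0x96 = 0x43
  0x43 ⊕ 0x26 = 0x65
  0x65 ⊕ 0x8F = 0xEA
  0xEA ⊕ 0xC3 = 0x29
  0x29 ⊕ 0xD1 = 0xF8
  0xF8 ⊕ 0x3D = 0xC5

C5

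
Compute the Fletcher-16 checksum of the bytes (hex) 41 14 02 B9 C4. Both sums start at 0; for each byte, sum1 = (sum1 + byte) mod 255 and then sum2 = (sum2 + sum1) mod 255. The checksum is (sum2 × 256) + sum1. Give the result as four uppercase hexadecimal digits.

D4D5

Running sums (mod 255):
  after byte 0 (41): sum1=65, sum2=65
  after byte 1 (14): sum1=85, sum2=150
  after byte 2 (02): sum1=87, sum2=237
  after byte 3 (B9): sum1=17, sum2=254
  after byte 4 (C4): sum1=213, sum2=212
Checksum = sum2·256 + sum1 = 212·256 + 213 = 54485 = 0xD4D5.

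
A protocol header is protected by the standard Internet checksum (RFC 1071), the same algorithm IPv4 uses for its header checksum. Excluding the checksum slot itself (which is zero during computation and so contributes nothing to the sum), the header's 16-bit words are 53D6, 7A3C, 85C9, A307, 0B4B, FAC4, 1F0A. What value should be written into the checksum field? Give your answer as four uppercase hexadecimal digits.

E401

One's-complement addition (fold any carry out of bit 15 back into bit 0):
  0x53D6 + 0x7A3C = 0x0CE12
  0xCE12 + 0x85C9 = 0x153DB → wrap carry → 0x53DC
  0x53DC + 0xA307 = 0x0F6E3
  0xF6E3 + 0x0B4B = 0x1022E → wrap carry → 0x022F
  0x022F + 0xFAC4 = 0x0FCF3
  0xFCF3 + 0x1F0A = 0x11BFD → wrap carry → 0x1BFE
One's-complement sum = 0x1BFE.
Checksum = ~0x1BFE & 0xFFFF = 0xE401.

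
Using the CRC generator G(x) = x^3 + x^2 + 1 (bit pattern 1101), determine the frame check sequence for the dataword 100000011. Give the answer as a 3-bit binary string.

Append 3 zeros: 100000011000. Divide by 1101 (XOR where the leading bit is 1):
  pos 0: 1000 XOR 1101 = 0101
  pos 1: 1010 XOR 1101 = 0111
  pos 2: 1110 XOR 1101 = 0011
  pos 4: 1101 XOR 1101 = 0000
  pos 8: 1000 XOR 1101 = 0101
Remainder (last 3 bits) = 101. This is the CRC / FCS.

101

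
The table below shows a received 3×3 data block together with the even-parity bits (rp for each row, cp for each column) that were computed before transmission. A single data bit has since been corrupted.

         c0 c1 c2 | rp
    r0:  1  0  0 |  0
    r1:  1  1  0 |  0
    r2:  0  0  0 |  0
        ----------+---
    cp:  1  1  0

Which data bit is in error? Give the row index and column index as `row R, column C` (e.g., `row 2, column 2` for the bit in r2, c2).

row 0, column 0

Recompute each row's even parity and compare to rp:
  r0: data parity 1, sent rp 0 → mismatch
  r1: data parity 0, sent rp 0 → ok
  r2: data parity 0, sent rp 0 → ok
Recompute each column's even parity and compare to cp:
  c0: data parity 0, sent cp 1 → mismatch
  c1: data parity 1, sent cp 1 → ok
  c2: data parity 0, sent cp 0 → ok
Exactly one row (r0) and one column (c0) fail → the flipped bit is at their intersection.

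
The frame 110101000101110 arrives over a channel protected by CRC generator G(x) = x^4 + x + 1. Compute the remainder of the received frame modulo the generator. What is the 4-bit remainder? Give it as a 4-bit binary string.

1000

Modulo-2 division of 110101000101110 by 10011:
  pos 0: 11010 XOR 10011 = 01001
  pos 1: 10011 XOR 10011 = 00000
  pos 9: 10111 XOR 10011 = 00100
Remainder = 1000 (nonzero — an error is detected).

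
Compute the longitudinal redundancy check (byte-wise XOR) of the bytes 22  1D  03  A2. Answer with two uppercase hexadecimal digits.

XOR the bytes together:
  start with 0x22
  0x22 ⊕ 0x1D = 0x3F
  0x3F ⊕ 0x03 = 0x3C
  0x3C ⊕ 0xA2 = 0x9E

9E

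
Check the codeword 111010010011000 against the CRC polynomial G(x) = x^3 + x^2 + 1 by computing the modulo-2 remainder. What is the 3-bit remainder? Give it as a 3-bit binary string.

010

Modulo-2 division of 111010010011000 by 1101:
  pos 0: 1110 XOR 1101 = 0011
  pos 2: 1110 XOR 1101 = 0011
  pos 4: 1101 XOR 1101 = 0000
  pos 10: 1100 XOR 1101 = 0001
Remainder = 010 (nonzero — an error is detected).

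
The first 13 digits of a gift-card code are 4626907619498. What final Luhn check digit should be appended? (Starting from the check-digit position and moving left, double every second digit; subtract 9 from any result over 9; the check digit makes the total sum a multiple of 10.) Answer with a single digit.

Partial digits right→left: 8 9 4 9 1 6 7 0 9 6 2 6 4
Double every second digit counting from the check-digit position (so the 1st, 3rd, 5th, ... of the partial from the right).
  doubled (with −9 where >9): 7 8 2 5 9 4 8 → sum 43
  kept as-is: 9 9 6 0 6 6 → sum 36
Total = 43 + 36 = 79.
Check digit = (10 − (79 mod 10)) mod 10 = 1.

1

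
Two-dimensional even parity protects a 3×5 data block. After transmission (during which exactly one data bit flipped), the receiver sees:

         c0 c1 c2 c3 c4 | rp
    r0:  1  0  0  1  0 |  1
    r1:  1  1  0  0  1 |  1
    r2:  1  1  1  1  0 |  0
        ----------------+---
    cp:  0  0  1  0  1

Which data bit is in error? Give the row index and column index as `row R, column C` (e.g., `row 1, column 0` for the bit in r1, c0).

row 0, column 0

Recompute each row's even parity and compare to rp:
  r0: data parity 0, sent rp 1 → mismatch
  r1: data parity 1, sent rp 1 → ok
  r2: data parity 0, sent rp 0 → ok
Recompute each column's even parity and compare to cp:
  c0: data parity 1, sent cp 0 → mismatch
  c1: data parity 0, sent cp 0 → ok
  c2: data parity 1, sent cp 1 → ok
  c3: data parity 0, sent cp 0 → ok
  c4: data parity 1, sent cp 1 → ok
Exactly one row (r0) and one column (c0) fail → the flipped bit is at their intersection.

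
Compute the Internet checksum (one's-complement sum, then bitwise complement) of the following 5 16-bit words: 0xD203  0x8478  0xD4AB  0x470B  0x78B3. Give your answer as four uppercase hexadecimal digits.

1519

One's-complement addition (fold any carry out of bit 15 back into bit 0):
  0xD203 + 0x8478 = 0x1567B → wrap carry → 0x567C
  0x567C + 0xD4AB = 0x12B27 → wrap carry → 0x2B28
  0x2B28 + 0x470B = 0x07233
  0x7233 + 0x78B3 = 0x0EAE6
One's-complement sum = 0xEAE6.
Checksum = ~0xEAE6 & 0xFFFF = 0x1519.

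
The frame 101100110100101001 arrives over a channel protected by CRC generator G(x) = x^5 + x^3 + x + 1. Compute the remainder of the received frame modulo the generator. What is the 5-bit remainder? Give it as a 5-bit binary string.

Modulo-2 division of 101100110100101001 by 101011:
  pos 0: 101100 XOR 101011 = 000111
  pos 3: 111110 XOR 101011 = 010101
  pos 4: 101011 XOR 101011 = 000000
  pos 12: 101001 XOR 101011 = 000010
Remainder = 00010 (nonzero — an error is detected).

00010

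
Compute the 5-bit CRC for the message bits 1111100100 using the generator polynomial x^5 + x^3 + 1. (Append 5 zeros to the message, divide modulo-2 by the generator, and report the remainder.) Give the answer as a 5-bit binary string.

Append 5 zeros: 111110010000000. Divide by 101001 (XOR where the leading bit is 1):
  pos 0: 111110 XOR 101001 = 010111
  pos 1: 101110 XOR 101001 = 000111
  pos 4: 111100 XOR 101001 = 010101
  pos 5: 101010 XOR 101001 = 000011
  pos 9: 110000 XOR 101001 = 011001
Remainder (last 5 bits) = 11001. This is the CRC / FCS.

11001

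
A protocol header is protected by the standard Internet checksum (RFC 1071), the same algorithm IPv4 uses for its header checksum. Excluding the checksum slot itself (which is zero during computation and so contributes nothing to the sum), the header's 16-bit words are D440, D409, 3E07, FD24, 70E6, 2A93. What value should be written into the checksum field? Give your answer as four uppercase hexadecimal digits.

One's-complement addition (fold any carry out of bit 15 back into bit 0):
  0xD440 + 0xD409 = 0x1A849 → wrap carry → 0xA84A
  0xA84A + 0x3E07 = 0x0E651
  0xE651 + 0xFD24 = 0x1E375 → wrap carry → 0xE376
  0xE376 + 0x70E6 = 0x1545C → wrap carry → 0x545D
  0x545D + 0x2A93 = 0x07EF0
One's-complement sum = 0x7EF0.
Checksum = ~0x7EF0 & 0xFFFF = 0x810F.

810F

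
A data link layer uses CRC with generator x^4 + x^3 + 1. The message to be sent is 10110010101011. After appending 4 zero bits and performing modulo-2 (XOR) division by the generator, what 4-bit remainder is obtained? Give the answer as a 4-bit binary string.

0100

Append 4 zeros: 101100101010110000. Divide by 11001 (XOR where the leading bit is 1):
  pos 0: 10110 XOR 11001 = 01111
  pos 1: 11110 XOR 11001 = 00111
  pos 3: 11110 XOR 11001 = 00111
  pos 5: 11110 XOR 11001 = 00111
  pos 7: 11110 XOR 11001 = 00111
  pos 9: 11111 XOR 11001 = 00110
  pos 11: 11000 XOR 11001 = 00001
Remainder (last 4 bits) = 0100. This is the CRC / FCS.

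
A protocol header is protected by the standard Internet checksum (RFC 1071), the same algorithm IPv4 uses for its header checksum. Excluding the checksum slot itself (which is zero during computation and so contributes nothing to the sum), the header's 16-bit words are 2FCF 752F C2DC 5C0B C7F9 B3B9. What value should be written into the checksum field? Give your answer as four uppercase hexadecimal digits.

C065

One's-complement addition (fold any carry out of bit 15 back into bit 0):
  0x2FCF + 0x752F = 0x0A4FE
  0xA4FE + 0xC2DC = 0x167DA → wrap carry → 0x67DB
  0x67DB + 0x5C0B = 0x0C3E6
  0xC3E6 + 0xC7F9 = 0x18BDF → wrap carry → 0x8BE0
  0x8BE0 + 0xB3B9 = 0x13F99 → wrap carry → 0x3F9A
One's-complement sum = 0x3F9A.
Checksum = ~0x3F9A & 0xFFFF = 0xC065.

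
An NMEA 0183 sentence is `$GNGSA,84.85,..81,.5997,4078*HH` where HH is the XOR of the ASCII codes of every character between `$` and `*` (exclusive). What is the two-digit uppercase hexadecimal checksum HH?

5D

XOR the ASCII codes of the payload characters:
  'G' = 0x47 → acc = 0x47
  'N' = 0x4E → acc = 0x09
  'G' = 0x47 → acc = 0x4E
  'S' = 0x53 → acc = 0x1D
  'A' = 0x41 → acc = 0x5C
  ',' = 0x2C → acc = 0x70
  '8' = 0x38 → acc = 0x48
  '4' = 0x34 → acc = 0x7C
  '.' = 0x2E → acc = 0x52
  '8' = 0x38 → acc = 0x6A
  '5' = 0x35 → acc = 0x5F
  ',' = 0x2C → acc = 0x73
  '.' = 0x2E → acc = 0x5D
  '.' = 0x2E → acc = 0x73
  '8' = 0x38 → acc = 0x4B
  '1' = 0x31 → acc = 0x7A
  ',' = 0x2C → acc = 0x56
  '.' = 0x2E → acc = 0x78
  '5' = 0x35 → acc = 0x4D
  '9' = 0x39 → acc = 0x74
  '9' = 0x39 → acc = 0x4D
  '7' = 0x37 → acc = 0x7A
  ',' = 0x2C → acc = 0x56
  '4' = 0x34 → acc = 0x62
  '0' = 0x30 → acc = 0x52
  '7' = 0x37 → acc = 0x65
  '8' = 0x38 → acc = 0x5D
Checksum = 0x5D.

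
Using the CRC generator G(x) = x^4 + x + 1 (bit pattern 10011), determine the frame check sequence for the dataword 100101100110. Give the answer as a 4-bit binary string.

Append 4 zeros: 1001011001100000. Divide by 10011 (XOR where the leading bit is 1):
  pos 0: 10010 XOR 10011 = 00001
  pos 4: 11100 XOR 10011 = 01111
  pos 5: 11111 XOR 10011 = 01100
  pos 6: 11001 XOR 10011 = 01010
  pos 7: 10100 XOR 10011 = 00111
  pos 9: 11100 XOR 10011 = 01111
  pos 10: 11110 XOR 10011 = 01101
  pos 11: 11010 XOR 10011 = 01001
Remainder (last 4 bits) = 1001. This is the CRC / FCS.

1001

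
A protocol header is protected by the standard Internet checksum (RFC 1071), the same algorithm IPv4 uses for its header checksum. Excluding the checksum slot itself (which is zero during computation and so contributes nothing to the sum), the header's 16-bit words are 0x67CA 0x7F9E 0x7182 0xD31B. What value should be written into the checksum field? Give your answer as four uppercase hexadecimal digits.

D3F8

One's-complement addition (fold any carry out of bit 15 back into bit 0):
  0x67CA + 0x7F9E = 0x0E768
  0xE768 + 0x7182 = 0x158EA → wrap carry → 0x58EB
  0x58EB + 0xD31B = 0x12C06 → wrap carry → 0x2C07
One's-complement sum = 0x2C07.
Checksum = ~0x2C07 & 0xFFFF = 0xD3F8.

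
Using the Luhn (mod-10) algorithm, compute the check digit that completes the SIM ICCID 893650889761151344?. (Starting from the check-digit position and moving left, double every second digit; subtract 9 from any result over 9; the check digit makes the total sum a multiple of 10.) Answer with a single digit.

4

Partial digits right→left: 4 4 3 1 5 1 1 6 7 9 8 8 0 5 6 3 9 8
Double every second digit counting from the check-digit position (so the 1st, 3rd, 5th, ... of the partial from the right).
  doubled (with −9 where >9): 8 6 1 2 5 7 0 3 9 → sum 41
  kept as-is: 4 1 1 6 9 8 5 3 8 → sum 45
Total = 41 + 45 = 86.
Check digit = (10 − (86 mod 10)) mod 10 = 4.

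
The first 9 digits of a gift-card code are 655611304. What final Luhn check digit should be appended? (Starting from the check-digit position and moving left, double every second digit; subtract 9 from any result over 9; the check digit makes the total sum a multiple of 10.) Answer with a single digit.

8

Partial digits right→left: 4 0 3 1 1 6 5 5 6
Double every second digit counting from the check-digit position (so the 1st, 3rd, 5th, ... of the partial from the right).
  doubled (with −9 where >9): 8 6 2 1 3 → sum 20
  kept as-is: 0 1 6 5 → sum 12
Total = 20 + 12 = 32.
Check digit = (10 − (32 mod 10)) mod 10 = 8.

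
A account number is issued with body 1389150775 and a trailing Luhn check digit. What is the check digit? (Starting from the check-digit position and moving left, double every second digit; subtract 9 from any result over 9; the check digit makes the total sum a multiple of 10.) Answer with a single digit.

1

Partial digits right→left: 5 7 7 0 5 1 9 8 3 1
Double every second digit counting from the check-digit position (so the 1st, 3rd, 5th, ... of the partial from the right).
  doubled (with −9 where >9): 1 5 1 9 6 → sum 22
  kept as-is: 7 0 1 8 1 → sum 17
Total = 22 + 17 = 39.
Check digit = (10 − (39 mod 10)) mod 10 = 1.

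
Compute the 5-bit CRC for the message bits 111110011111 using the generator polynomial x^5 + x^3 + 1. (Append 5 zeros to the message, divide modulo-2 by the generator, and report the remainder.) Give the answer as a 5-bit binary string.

10011

Append 5 zeros: 11111001111100000. Divide by 101001 (XOR where the leading bit is 1):
  pos 0: 111110 XOR 101001 = 010111
  pos 1: 101110 XOR 101001 = 000111
  pos 4: 111111 XOR 101001 = 010110
  pos 5: 101101 XOR 101001 = 000100
  pos 8: 100100 XOR 101001 = 001101
  pos 10: 110100 XOR 101001 = 011101
  pos 11: 111010 XOR 101001 = 010011
Remainder (last 5 bits) = 10011. This is the CRC / FCS.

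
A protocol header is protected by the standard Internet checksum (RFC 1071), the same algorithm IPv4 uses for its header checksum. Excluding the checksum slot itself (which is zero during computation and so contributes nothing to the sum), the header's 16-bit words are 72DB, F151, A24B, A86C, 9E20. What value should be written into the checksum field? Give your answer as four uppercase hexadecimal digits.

B2F9

One's-complement addition (fold any carry out of bit 15 back into bit 0):
  0x72DB + 0xF151 = 0x1642C → wrap carry → 0x642D
  0x642D + 0xA24B = 0x10678 → wrap carry → 0x0679
  0x0679 + 0xA86C = 0x0AEE5
  0xAEE5 + 0x9E20 = 0x14D05 → wrap carry → 0x4D06
One's-complement sum = 0x4D06.
Checksum = ~0x4D06 & 0xFFFF = 0xB2F9.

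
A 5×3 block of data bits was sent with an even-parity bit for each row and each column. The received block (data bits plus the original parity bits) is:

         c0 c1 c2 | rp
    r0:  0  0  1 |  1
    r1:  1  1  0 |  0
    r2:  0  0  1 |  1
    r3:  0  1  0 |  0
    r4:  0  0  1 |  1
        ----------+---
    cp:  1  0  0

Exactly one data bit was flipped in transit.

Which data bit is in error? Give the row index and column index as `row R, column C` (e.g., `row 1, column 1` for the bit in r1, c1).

row 3, column 2

Recompute each row's even parity and compare to rp:
  r0: data parity 1, sent rp 1 → ok
  r1: data parity 0, sent rp 0 → ok
  r2: data parity 1, sent rp 1 → ok
  r3: data parity 1, sent rp 0 → mismatch
  r4: data parity 1, sent rp 1 → ok
Recompute each column's even parity and compare to cp:
  c0: data parity 1, sent cp 1 → ok
  c1: data parity 0, sent cp 0 → ok
  c2: data parity 1, sent cp 0 → mismatch
Exactly one row (r3) and one column (c2) fail → the flipped bit is at their intersection.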